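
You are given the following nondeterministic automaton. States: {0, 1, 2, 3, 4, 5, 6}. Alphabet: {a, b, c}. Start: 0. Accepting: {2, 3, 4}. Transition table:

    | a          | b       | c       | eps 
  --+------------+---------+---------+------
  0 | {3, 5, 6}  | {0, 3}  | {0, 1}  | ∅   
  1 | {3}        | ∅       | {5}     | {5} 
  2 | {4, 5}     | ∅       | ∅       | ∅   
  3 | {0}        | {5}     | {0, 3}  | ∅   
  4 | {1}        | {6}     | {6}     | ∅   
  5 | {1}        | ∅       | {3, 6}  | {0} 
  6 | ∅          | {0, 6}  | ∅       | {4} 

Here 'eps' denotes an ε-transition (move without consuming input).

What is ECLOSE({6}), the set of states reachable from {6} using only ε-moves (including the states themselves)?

{4, 6}

Begin with {6}.
ε-move 6 → 4; add 4.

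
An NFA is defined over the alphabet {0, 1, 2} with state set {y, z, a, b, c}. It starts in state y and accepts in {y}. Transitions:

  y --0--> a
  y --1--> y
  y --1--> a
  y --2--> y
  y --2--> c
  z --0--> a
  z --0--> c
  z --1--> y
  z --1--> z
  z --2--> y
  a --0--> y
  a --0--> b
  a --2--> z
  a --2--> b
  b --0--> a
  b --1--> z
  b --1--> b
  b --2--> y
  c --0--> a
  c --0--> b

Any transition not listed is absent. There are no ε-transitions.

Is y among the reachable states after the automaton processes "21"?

Start in {y}.
Read '2': y→{y, c}; now {y, c}.
Read '1': y→{y, a}, c→∅; now {y, a}.
State y is in {y, a}.

Yes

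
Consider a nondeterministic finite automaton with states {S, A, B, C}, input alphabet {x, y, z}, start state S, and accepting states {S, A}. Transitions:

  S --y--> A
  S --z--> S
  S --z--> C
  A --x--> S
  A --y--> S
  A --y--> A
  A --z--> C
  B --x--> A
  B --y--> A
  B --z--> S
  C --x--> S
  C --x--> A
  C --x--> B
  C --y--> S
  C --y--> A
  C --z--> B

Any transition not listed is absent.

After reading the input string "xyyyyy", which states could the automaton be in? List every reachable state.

∅

Start in {S}.
Read 'x': {S} → ∅.
The set is empty and remains empty for the remaining 5 symbols.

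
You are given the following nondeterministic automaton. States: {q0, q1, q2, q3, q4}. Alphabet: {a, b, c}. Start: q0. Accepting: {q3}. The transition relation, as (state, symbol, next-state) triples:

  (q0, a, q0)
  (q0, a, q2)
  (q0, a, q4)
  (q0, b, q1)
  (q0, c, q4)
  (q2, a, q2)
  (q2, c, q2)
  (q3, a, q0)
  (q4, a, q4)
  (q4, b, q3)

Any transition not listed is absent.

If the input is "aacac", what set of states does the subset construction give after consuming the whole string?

Start in {q0}.
Read 'a': {q0} → {q0, q2, q4}.
Read 'a': {q0, q2, q4} → {q0, q2, q4}.
Read 'c': {q0, q2, q4} → {q2, q4}.
Read 'a': {q2, q4} → {q2, q4}.
Read 'c': {q2, q4} → {q2}.

{q2}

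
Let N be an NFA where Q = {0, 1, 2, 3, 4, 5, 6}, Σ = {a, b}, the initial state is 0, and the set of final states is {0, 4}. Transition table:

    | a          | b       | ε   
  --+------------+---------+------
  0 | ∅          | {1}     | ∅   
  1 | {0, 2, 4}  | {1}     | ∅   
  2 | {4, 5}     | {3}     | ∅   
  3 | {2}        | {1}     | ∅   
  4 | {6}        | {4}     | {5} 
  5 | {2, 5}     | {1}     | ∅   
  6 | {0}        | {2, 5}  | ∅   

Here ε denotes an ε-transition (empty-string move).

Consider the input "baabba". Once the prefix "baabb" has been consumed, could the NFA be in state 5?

Start in {0}.
Read 'b': {0} → {1}.
Read 'a': {1} → {0, 2, 4, 5}.
Read 'a': {0, 2, 4, 5} → {2, 4, 5, 6}.
Read 'b': {2, 4, 5, 6} → {1, 2, 3, 4, 5}.
Read 'b': {1, 2, 3, 4, 5} → {1, 3, 4, 5}.
State 5 is in {1, 3, 4, 5}.

Yes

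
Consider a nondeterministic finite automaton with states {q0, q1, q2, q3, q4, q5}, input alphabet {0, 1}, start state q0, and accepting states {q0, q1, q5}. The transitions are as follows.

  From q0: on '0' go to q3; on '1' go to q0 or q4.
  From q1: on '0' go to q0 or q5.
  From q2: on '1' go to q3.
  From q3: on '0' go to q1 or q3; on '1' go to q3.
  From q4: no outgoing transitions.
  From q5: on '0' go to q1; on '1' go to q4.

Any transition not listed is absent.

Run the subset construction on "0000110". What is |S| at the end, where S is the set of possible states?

2

Start in {q0}.
Read '0': q0→{q3}; now {q3}.
Read '0': q3→{q1, q3}; now {q1, q3}.
Read '0': q1→{q0, q5}, q3→{q1, q3}; now {q0, q1, q3, q5}.
Read '0': q0→{q3}, q1→{q0, q5}, q3→{q1, q3}, q5→{q1}; now {q0, q1, q3, q5}.
Read '1': q0→{q0, q4}, q1→∅, q3→{q3}, q5→{q4}; now {q0, q3, q4}.
Read '1': q0→{q0, q4}, q3→{q3}, q4→∅; now {q0, q3, q4}.
Read '0': q0→{q3}, q3→{q1, q3}, q4→∅; now {q1, q3}.
That set has 2 states.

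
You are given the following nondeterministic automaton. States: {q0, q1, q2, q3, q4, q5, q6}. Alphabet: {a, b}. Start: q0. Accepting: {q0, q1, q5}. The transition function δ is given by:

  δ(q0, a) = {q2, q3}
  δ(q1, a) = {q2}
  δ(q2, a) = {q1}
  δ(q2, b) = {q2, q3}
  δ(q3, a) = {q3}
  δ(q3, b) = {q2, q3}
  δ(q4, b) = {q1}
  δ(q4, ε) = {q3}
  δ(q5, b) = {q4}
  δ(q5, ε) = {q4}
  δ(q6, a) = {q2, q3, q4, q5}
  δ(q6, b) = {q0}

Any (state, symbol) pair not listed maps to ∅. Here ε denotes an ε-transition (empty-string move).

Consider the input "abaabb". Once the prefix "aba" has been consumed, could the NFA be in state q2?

No

Start in {q0}.
Read 'a': q0→{q2, q3}; now {q2, q3}.
Read 'b': q2→{q2, q3}, q3→{q2, q3}; now {q2, q3}.
Read 'a': q2→{q1}, q3→{q3}; now {q1, q3}.
State q2 is not in {q1, q3}.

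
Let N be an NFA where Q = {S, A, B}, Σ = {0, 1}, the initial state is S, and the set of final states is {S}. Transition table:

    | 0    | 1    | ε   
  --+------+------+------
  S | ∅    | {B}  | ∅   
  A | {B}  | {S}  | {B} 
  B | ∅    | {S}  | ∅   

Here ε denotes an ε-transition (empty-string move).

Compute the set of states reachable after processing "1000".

∅

Start in {S}.
Read '1': {S} → {B}.
Read '0': {B} → ∅.
The set is empty and remains empty for the remaining 2 symbols.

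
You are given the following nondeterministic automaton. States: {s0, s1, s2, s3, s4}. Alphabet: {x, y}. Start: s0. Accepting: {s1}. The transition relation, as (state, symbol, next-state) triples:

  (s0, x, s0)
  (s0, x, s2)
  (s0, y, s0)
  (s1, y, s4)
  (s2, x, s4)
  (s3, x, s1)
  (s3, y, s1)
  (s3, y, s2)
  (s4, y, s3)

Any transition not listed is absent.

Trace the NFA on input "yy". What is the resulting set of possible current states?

Start in {s0}.
Read 'y': s0→{s0}; now {s0}.
Read 'y': s0→{s0}; now {s0}.

{s0}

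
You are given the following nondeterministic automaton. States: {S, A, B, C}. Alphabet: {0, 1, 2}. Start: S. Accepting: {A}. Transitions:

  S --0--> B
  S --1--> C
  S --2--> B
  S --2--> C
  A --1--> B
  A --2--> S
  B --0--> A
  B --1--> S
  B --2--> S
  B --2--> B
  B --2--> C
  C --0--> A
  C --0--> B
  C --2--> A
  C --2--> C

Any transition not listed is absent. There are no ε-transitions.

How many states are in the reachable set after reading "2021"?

2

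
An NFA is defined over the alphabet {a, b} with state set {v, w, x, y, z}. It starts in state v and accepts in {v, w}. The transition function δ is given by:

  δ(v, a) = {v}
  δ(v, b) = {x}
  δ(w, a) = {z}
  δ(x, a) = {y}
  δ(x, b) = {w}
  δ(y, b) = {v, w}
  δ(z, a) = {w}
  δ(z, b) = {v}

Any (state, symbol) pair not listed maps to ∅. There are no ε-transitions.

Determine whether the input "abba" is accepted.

No

Start in {v}.
Read 'a': {v} → {v}.
Read 'b': {v} → {x}.
Read 'b': {x} → {w}.
Read 'a': {w} → {z}.
The final set {z} contains no accepting state.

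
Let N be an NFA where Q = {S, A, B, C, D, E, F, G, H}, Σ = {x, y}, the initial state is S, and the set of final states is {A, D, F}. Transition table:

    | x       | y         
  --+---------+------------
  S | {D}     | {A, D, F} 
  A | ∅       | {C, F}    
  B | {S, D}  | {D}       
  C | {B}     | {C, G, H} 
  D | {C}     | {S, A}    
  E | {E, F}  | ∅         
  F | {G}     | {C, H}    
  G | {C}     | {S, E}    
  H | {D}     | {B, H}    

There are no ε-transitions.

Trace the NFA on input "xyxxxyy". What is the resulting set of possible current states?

{S, A}

Start in {S}.
Read 'x': {S} → {D}.
Read 'y': {D} → {S, A}.
Read 'x': {S, A} → {D}.
Read 'x': {D} → {C}.
Read 'x': {C} → {B}.
Read 'y': {B} → {D}.
Read 'y': {D} → {S, A}.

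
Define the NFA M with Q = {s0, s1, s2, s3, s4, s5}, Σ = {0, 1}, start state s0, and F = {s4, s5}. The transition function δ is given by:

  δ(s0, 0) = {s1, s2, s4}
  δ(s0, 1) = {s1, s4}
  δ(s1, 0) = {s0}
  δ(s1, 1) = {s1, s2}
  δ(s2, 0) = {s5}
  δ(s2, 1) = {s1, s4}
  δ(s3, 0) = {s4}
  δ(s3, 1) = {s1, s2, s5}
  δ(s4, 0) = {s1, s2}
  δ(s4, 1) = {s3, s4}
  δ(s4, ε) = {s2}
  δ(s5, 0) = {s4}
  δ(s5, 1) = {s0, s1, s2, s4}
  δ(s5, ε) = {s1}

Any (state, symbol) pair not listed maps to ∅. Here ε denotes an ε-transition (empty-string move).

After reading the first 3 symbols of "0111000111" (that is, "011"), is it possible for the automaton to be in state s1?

Yes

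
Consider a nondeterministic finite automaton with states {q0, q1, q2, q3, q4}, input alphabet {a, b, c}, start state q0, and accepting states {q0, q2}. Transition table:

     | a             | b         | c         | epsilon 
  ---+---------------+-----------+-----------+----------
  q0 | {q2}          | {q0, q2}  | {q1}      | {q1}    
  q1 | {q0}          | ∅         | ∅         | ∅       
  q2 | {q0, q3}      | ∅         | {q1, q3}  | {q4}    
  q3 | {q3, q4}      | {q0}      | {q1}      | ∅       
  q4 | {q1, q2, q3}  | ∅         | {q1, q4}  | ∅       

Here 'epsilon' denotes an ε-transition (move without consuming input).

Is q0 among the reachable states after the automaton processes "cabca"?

Yes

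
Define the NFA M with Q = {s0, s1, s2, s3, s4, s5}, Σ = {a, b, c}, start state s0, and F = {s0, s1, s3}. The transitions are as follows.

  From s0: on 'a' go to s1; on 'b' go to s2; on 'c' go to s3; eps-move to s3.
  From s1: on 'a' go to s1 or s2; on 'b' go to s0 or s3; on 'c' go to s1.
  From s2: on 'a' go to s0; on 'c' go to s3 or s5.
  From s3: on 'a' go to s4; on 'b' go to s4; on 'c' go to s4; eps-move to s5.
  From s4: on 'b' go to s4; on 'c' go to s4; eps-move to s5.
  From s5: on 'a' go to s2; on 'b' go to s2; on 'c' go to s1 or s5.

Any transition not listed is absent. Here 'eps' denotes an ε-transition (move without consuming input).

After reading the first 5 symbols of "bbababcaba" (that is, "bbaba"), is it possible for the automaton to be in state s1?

No

Start: ε-closure({s0}) = {s0, s3, s5}.
Read 'b': s0→{s2}, s3→{s4}, s5→{s2}; union {s2, s4}; ε-closure = {s2, s4, s5}.
Read 'b': s2→∅, s4→{s4}, s5→{s2}; union {s2, s4}; ε-closure = {s2, s4, s5}.
Read 'a': s2→{s0}, s4→∅, s5→{s2}; union {s0, s2}; ε-closure = {s0, s2, s3, s5}.
Read 'b': s0→{s2}, s2→∅, s3→{s4}, s5→{s2}; union {s2, s4}; ε-closure = {s2, s4, s5}.
Read 'a': s2→{s0}, s4→∅, s5→{s2}; union {s0, s2}; ε-closure = {s0, s2, s3, s5}.
State s1 is not in {s0, s2, s3, s5}.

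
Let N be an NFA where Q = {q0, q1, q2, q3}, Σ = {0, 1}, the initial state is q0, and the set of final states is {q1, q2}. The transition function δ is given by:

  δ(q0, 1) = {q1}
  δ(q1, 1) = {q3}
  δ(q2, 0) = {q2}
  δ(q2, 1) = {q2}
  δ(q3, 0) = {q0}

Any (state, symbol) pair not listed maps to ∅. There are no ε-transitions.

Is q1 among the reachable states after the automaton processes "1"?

Start in {q0}.
Read '1': {q0} → {q1}.
State q1 is in {q1}.

Yes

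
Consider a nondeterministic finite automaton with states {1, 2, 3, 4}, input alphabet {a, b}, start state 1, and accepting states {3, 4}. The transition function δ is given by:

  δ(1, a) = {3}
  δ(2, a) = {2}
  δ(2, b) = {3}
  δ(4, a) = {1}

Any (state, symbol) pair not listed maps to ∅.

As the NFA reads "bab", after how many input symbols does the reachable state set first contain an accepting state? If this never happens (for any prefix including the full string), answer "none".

none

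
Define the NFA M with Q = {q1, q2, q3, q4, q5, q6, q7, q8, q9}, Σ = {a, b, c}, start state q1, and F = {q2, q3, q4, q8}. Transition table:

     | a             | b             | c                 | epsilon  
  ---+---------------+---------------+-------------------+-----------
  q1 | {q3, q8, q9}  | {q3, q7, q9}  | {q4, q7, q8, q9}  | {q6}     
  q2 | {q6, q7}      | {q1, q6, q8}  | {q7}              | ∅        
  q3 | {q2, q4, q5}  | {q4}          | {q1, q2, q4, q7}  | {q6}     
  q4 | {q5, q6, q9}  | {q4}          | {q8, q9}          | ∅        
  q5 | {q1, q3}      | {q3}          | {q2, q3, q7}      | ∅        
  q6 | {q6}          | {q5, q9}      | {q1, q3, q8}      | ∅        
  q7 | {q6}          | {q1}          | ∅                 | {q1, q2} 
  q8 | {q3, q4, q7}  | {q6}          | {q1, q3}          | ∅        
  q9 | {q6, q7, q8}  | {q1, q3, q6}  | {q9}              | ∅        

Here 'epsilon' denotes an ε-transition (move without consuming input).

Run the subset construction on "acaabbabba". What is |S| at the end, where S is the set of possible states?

9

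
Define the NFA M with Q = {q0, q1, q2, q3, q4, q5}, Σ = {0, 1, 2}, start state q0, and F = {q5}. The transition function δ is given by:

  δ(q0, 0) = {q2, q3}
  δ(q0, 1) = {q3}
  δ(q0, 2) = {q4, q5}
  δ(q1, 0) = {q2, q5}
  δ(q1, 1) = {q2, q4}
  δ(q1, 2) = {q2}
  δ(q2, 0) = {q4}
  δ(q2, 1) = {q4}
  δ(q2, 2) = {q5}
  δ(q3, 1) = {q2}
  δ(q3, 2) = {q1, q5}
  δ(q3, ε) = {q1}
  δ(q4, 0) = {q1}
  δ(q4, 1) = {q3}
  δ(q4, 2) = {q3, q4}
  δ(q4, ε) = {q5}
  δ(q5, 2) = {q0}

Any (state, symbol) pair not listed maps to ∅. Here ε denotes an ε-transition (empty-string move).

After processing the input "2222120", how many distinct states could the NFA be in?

5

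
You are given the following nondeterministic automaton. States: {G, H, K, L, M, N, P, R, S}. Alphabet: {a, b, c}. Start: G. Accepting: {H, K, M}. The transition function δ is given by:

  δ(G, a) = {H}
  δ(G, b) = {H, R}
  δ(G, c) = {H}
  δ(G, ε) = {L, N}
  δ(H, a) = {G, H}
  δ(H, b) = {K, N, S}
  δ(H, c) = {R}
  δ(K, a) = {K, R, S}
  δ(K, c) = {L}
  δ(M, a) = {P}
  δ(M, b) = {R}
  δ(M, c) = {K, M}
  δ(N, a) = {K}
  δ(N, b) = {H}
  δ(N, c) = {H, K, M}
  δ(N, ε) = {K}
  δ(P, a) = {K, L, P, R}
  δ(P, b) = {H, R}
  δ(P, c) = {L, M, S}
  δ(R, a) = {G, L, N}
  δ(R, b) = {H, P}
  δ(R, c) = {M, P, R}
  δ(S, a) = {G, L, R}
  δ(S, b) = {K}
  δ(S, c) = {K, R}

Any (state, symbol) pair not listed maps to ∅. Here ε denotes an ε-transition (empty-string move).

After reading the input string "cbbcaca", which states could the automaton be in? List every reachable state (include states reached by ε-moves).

Start: ε-closure({G}) = {G, K, L, N}.
Read 'c': {G, K, L, N} → {H, K, L, M}.
Read 'b': {H, K, L, M} → {K, N, R, S}.
Read 'b': {K, N, R, S} → {H, K, P}.
Read 'c': {H, K, P} → {L, M, R, S}.
Read 'a': {L, M, R, S} → {G, K, L, N, P, R}.
Read 'c': {G, K, L, N, P, R} → {H, K, L, M, P, R, S}.
Read 'a': {H, K, L, M, P, R, S} → {G, H, K, L, N, P, R, S}.

{G, H, K, L, N, P, R, S}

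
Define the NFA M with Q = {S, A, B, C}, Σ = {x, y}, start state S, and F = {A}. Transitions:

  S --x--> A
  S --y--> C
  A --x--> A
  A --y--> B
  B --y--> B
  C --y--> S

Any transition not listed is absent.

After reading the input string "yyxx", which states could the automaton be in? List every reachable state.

Start in {S}.
Read 'y': {S} → {C}.
Read 'y': {C} → {S}.
Read 'x': {S} → {A}.
Read 'x': {A} → {A}.

{A}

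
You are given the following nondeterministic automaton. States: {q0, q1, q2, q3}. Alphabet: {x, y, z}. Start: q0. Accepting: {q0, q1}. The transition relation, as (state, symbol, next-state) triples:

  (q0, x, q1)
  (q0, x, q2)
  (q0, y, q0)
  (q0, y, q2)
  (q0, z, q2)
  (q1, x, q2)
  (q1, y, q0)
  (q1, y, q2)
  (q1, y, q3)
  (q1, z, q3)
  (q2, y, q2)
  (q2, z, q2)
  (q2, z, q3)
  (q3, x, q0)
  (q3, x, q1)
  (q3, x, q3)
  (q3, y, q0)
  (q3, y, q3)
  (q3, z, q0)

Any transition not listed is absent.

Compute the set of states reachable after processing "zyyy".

{q2}

Start in {q0}.
Read 'z': q0→{q2}; now {q2}.
Read 'y': q2→{q2}; now {q2}.
Read 'y': q2→{q2}; now {q2}.
Read 'y': q2→{q2}; now {q2}.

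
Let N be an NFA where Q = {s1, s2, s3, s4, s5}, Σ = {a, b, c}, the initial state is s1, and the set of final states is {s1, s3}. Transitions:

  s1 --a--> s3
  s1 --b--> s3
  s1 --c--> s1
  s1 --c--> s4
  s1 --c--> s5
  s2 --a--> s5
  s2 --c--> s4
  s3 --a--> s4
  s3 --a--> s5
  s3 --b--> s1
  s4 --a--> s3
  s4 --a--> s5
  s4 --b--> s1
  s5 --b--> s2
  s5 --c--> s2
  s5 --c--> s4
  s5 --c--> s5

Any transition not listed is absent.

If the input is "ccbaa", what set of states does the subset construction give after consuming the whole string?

Start in {s1}.
Read 'c': {s1} → {s1, s4, s5}.
Read 'c': {s1, s4, s5} → {s1, s2, s4, s5}.
Read 'b': {s1, s2, s4, s5} → {s1, s2, s3}.
Read 'a': {s1, s2, s3} → {s3, s4, s5}.
Read 'a': {s3, s4, s5} → {s3, s4, s5}.

{s3, s4, s5}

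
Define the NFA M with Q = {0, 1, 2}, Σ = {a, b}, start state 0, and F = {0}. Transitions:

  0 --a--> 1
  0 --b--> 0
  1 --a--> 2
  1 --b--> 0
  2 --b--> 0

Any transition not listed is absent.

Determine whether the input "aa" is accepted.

No

Start in {0}.
Read 'a': {0} → {1}.
Read 'a': {1} → {2}.
The final set {2} contains no accepting state.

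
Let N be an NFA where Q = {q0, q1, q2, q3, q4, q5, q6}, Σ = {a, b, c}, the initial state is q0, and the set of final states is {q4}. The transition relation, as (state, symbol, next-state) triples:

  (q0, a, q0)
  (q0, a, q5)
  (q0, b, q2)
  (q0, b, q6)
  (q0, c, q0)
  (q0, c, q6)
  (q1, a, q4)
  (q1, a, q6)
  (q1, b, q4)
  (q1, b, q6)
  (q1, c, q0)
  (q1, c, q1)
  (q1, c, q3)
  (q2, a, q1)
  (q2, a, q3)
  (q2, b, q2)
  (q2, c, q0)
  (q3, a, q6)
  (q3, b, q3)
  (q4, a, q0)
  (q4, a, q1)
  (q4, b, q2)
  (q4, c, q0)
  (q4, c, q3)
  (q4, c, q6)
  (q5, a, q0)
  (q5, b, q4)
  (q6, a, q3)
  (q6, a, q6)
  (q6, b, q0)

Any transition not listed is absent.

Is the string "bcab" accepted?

Start in {q0}.
Read 'b': q0→{q2, q6}; now {q2, q6}.
Read 'c': q2→{q0}, q6→∅; now {q0}.
Read 'a': q0→{q0, q5}; now {q0, q5}.
Read 'b': q0→{q2, q6}, q5→{q4}; now {q2, q4, q6}.
The final set {q2, q4, q6} contains the accepting state q4.

Yes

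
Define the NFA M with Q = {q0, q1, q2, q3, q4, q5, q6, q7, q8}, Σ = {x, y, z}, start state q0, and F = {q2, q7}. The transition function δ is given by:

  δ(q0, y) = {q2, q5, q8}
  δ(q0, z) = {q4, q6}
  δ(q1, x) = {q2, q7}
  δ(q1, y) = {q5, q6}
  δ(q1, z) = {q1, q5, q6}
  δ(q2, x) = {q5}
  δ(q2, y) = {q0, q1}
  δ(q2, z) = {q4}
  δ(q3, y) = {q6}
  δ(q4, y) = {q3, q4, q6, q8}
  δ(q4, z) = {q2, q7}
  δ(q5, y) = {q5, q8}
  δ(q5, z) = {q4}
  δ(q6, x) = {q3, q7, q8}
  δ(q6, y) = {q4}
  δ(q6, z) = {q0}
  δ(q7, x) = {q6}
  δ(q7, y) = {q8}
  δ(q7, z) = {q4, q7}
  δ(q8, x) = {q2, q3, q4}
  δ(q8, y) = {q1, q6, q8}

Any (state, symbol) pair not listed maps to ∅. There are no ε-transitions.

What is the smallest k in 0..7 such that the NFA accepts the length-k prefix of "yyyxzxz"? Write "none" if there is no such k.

1

Start in {q0}.
Read 'y': {q0} → {q2, q5, q8}.
None of the earlier sets intersect F, but {q2, q5, q8} does.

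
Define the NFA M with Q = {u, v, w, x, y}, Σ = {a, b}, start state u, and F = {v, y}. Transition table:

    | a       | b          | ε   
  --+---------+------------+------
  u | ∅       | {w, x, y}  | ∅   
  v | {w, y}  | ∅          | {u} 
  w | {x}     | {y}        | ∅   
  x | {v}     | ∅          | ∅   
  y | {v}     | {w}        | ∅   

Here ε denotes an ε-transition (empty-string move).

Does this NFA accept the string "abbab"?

Start in {u}.
Read 'a': {u} → ∅.
The set is empty and remains empty for the remaining 4 symbols.
The final set ∅ contains no accepting state.

No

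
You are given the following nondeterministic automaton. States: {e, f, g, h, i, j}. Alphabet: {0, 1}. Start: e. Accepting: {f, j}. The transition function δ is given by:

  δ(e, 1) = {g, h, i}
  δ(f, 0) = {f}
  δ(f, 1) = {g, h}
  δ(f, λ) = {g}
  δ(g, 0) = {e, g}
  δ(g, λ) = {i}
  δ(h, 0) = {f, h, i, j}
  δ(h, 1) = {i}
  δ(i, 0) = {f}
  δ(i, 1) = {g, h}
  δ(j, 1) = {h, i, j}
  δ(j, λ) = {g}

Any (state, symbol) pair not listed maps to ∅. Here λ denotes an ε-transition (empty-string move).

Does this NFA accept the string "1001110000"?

Start in {e}.
Read '1': e→{g, h, i}; now {g, h, i}.
Read '0': g→{e, g}, h→{f, h, i, j}, i→{f}; now {e, f, g, h, i, j}.
Read '0': e→∅, f→{f}, g→{e, g}, h→{f, h, i, j}, i→{f}, j→∅; now {e, f, g, h, i, j}.
Read '1': e→{g, h, i}, f→{g, h}, g→∅, h→{i}, i→{g, h}, j→{h, i, j}; now {g, h, i, j}.
Read '1': g→∅, h→{i}, i→{g, h}, j→{h, i, j}; now {g, h, i, j}.
Read '1': g→∅, h→{i}, i→{g, h}, j→{h, i, j}; now {g, h, i, j}.
Read '0': g→{e, g}, h→{f, h, i, j}, i→{f}, j→∅; now {e, f, g, h, i, j}.
Read '0': e→∅, f→{f}, g→{e, g}, h→{f, h, i, j}, i→{f}, j→∅; now {e, f, g, h, i, j}.
Read '0': e→∅, f→{f}, g→{e, g}, h→{f, h, i, j}, i→{f}, j→∅; now {e, f, g, h, i, j}.
Read '0': e→∅, f→{f}, g→{e, g}, h→{f, h, i, j}, i→{f}, j→∅; now {e, f, g, h, i, j}.
The final set {e, f, g, h, i, j} contains the accepting states f, j.

Yes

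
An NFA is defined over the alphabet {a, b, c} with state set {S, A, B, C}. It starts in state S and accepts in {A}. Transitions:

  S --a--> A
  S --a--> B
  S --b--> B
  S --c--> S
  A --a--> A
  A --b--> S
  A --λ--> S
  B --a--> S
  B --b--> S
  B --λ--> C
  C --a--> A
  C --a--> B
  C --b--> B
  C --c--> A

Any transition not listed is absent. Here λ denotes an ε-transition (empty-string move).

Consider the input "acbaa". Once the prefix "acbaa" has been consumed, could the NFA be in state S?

Yes

Start in {S}.
Read 'a': S→{A, B}; union {A, B}; ε-closure = {S, A, B, C}.
Read 'c': S→{S}, A→∅, B→∅, C→{A}; now {S, A}.
Read 'b': S→{B}, A→{S}; union {S, B}; ε-closure = {S, B, C}.
Read 'a': S→{A, B}, B→{S}, C→{A, B}; union {S, A, B}; ε-closure = {S, A, B, C}.
Read 'a': S→{A, B}, A→{A}, B→{S}, C→{A, B}; union {S, A, B}; ε-closure = {S, A, B, C}.
State S is in {S, A, B, C}.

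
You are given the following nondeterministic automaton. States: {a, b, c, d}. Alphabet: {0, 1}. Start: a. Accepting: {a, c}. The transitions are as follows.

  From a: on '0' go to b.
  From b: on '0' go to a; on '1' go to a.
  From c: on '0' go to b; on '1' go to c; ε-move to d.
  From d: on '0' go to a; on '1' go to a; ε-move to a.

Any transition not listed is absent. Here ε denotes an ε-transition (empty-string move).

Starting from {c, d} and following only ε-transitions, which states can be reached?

{a, c, d}

Begin with {c, d}.
ε-move d → a; add a.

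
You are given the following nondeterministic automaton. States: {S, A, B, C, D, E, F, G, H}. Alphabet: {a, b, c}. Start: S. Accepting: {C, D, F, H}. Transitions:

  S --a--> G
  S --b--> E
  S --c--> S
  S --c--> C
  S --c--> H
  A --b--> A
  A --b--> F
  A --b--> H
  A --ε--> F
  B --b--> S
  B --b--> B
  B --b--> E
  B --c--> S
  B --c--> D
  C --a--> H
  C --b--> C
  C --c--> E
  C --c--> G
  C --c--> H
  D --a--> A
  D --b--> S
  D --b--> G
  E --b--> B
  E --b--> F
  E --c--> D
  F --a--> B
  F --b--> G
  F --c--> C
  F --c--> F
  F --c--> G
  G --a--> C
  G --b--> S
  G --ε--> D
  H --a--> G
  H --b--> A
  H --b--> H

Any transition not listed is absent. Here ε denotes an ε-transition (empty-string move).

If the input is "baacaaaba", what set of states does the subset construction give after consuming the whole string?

∅

Start in {S}.
Read 'b': {S} → {E}.
Read 'a': {E} → ∅.
The set is empty and remains empty for the remaining 7 symbols.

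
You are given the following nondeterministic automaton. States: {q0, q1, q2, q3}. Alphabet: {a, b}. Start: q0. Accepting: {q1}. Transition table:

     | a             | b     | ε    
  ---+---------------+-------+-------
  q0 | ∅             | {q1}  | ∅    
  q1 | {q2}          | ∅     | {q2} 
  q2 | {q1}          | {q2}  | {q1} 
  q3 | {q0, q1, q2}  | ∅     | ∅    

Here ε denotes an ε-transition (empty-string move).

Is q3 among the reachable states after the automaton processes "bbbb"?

Start in {q0}.
Read 'b': {q0} → {q1, q2}.
Read 'b': {q1, q2} → {q1, q2}.
Read 'b': {q1, q2} → {q1, q2}.
Read 'b': {q1, q2} → {q1, q2}.
State q3 is not in {q1, q2}.

No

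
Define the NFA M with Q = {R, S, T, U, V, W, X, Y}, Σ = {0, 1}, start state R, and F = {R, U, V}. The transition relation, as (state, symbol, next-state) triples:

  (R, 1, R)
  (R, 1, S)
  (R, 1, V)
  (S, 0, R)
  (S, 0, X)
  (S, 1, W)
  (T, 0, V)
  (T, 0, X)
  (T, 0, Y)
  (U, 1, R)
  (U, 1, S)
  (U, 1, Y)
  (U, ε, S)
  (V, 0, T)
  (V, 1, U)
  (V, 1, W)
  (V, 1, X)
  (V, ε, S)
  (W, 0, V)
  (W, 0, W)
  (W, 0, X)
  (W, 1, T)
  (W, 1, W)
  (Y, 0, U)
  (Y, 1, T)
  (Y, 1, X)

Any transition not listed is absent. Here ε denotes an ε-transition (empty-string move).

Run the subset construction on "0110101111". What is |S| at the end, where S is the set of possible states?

0

Start in {R}.
Read '0': R→∅; now ∅.
The set is empty and remains empty for the remaining 9 symbols.
That set has 0 states.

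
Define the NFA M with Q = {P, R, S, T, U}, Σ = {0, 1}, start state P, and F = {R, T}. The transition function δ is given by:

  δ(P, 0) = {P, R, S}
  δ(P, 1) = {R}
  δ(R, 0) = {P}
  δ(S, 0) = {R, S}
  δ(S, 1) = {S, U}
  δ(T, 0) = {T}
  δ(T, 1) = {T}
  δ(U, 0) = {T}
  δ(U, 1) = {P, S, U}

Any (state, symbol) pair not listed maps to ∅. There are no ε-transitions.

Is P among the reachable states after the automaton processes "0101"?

No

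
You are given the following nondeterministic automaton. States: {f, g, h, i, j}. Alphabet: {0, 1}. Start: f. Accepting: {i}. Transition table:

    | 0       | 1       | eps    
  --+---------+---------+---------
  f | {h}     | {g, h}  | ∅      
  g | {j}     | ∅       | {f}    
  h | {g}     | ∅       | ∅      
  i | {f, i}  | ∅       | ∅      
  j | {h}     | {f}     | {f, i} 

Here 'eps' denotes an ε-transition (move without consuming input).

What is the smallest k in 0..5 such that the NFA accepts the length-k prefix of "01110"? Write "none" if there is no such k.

none

Start in {f}.
Read '0': {f} → {h}.
Read '1': {h} → ∅.
The set is empty and remains empty for the remaining 3 symbols.
No reachable set along the way intersects F.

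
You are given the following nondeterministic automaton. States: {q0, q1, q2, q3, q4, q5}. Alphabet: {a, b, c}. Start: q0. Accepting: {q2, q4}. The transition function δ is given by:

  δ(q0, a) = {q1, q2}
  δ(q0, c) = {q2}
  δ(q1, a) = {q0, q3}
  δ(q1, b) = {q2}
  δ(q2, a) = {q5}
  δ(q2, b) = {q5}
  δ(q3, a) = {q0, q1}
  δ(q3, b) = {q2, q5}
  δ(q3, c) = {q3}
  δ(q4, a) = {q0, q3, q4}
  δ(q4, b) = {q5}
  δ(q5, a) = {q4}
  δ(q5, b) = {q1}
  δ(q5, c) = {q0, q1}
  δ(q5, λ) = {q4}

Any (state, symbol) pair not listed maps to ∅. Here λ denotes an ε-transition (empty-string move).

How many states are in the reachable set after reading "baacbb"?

0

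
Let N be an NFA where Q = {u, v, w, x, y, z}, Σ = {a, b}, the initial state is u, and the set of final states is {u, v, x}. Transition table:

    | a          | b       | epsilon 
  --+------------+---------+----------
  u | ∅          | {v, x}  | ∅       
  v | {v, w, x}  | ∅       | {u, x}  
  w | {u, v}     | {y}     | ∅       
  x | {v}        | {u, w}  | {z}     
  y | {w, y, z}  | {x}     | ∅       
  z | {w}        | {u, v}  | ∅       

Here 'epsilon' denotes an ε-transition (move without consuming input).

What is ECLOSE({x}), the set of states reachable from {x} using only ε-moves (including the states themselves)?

Begin with {x}.
ε-move x → z; add z.

{x, z}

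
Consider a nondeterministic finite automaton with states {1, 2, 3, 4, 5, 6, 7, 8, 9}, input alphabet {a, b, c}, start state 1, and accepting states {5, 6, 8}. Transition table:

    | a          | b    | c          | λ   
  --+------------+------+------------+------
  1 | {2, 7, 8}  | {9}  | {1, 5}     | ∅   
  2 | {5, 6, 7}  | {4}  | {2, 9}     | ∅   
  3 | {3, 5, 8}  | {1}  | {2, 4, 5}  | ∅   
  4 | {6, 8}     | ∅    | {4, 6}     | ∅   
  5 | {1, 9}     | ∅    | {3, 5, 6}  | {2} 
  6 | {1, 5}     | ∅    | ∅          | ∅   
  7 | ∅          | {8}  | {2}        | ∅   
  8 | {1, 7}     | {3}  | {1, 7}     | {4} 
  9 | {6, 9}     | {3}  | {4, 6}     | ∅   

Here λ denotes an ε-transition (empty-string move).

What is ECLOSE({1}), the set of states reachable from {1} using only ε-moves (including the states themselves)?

Begin with {1}.
No ε-moves leave this set, so the closure equals the set itself.

{1}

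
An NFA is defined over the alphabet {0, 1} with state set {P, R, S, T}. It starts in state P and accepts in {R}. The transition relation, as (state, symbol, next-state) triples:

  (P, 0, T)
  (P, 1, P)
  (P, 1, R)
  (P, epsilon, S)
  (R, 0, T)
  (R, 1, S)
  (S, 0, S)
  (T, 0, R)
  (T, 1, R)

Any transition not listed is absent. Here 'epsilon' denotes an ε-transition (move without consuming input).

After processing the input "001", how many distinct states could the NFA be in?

Start: ε-closure({P}) = {P, S}.
Read '0': P→{T}, S→{S}; now {S, T}.
Read '0': S→{S}, T→{R}; now {R, S}.
Read '1': R→{S}, S→∅; now {S}.
That set has 1 state.

1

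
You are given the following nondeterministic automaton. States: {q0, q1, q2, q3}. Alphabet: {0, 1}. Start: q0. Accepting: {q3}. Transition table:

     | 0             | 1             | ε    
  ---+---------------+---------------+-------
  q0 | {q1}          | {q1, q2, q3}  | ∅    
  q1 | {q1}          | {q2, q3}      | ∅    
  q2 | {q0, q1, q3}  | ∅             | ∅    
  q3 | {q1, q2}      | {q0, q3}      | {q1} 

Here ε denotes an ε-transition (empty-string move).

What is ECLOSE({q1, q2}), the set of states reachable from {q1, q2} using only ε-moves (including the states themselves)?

Begin with {q1, q2}.
No ε-moves leave this set, so the closure equals the set itself.

{q1, q2}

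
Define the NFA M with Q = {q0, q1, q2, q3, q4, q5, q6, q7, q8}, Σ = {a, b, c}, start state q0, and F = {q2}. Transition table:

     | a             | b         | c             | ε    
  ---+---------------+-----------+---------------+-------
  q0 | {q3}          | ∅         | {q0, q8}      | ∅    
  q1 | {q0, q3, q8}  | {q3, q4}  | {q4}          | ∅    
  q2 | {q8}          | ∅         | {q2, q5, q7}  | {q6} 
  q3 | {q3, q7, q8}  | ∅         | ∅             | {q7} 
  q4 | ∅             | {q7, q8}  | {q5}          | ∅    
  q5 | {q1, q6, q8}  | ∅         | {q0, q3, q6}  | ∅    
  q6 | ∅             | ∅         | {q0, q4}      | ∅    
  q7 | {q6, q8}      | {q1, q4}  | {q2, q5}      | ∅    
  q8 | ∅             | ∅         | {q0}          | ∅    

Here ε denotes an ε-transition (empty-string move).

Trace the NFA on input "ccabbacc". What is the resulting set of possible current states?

{q0, q2, q3, q4, q5, q6, q7, q8}

Start in {q0}.
Read 'c': q0→{q0, q8}; now {q0, q8}.
Read 'c': q0→{q0, q8}, q8→{q0}; now {q0, q8}.
Read 'a': q0→{q3}, q8→∅; union {q3}; ε-closure = {q3, q7}.
Read 'b': q3→∅, q7→{q1, q4}; now {q1, q4}.
Read 'b': q1→{q3, q4}, q4→{q7, q8}; now {q3, q4, q7, q8}.
Read 'a': q3→{q3, q7, q8}, q4→∅, q7→{q6, q8}, q8→∅; now {q3, q6, q7, q8}.
Read 'c': q3→∅, q6→{q0, q4}, q7→{q2, q5}, q8→{q0}; union {q0, q2, q4, q5}; ε-closure = {q0, q2, q4, q5, q6}.
Read 'c': q0→{q0, q8}, q2→{q2, q5, q7}, q4→{q5}, q5→{q0, q3, q6}, q6→{q0, q4}; now {q0, q2, q3, q4, q5, q6, q7, q8}.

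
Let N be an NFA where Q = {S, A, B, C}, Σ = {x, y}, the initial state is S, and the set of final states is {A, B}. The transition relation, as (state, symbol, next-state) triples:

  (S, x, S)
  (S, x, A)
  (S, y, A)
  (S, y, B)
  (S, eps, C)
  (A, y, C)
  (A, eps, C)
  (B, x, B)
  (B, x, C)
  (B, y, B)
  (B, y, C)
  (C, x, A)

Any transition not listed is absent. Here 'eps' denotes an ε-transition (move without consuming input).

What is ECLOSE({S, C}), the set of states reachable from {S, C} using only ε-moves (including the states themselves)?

Begin with {S, C}.
No ε-moves leave this set, so the closure equals the set itself.

{S, C}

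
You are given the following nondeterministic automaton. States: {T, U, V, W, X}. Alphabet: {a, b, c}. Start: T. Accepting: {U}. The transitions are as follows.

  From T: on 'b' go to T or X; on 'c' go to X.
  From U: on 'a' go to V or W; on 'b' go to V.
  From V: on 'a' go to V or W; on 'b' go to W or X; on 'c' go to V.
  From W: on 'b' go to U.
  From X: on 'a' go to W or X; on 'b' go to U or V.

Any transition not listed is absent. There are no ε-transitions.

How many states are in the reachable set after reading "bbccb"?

2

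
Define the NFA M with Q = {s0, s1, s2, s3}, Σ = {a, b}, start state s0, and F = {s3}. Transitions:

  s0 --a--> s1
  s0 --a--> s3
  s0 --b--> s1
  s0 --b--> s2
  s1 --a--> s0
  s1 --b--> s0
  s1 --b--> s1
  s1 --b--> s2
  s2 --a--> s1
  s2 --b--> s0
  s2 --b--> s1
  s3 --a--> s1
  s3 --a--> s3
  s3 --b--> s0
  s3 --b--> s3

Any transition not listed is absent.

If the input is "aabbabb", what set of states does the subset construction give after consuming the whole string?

Start in {s0}.
Read 'a': {s0} → {s1, s3}.
Read 'a': {s1, s3} → {s0, s1, s3}.
Read 'b': {s0, s1, s3} → {s0, s1, s2, s3}.
Read 'b': {s0, s1, s2, s3} → {s0, s1, s2, s3}.
Read 'a': {s0, s1, s2, s3} → {s0, s1, s3}.
Read 'b': {s0, s1, s3} → {s0, s1, s2, s3}.
Read 'b': {s0, s1, s2, s3} → {s0, s1, s2, s3}.

{s0, s1, s2, s3}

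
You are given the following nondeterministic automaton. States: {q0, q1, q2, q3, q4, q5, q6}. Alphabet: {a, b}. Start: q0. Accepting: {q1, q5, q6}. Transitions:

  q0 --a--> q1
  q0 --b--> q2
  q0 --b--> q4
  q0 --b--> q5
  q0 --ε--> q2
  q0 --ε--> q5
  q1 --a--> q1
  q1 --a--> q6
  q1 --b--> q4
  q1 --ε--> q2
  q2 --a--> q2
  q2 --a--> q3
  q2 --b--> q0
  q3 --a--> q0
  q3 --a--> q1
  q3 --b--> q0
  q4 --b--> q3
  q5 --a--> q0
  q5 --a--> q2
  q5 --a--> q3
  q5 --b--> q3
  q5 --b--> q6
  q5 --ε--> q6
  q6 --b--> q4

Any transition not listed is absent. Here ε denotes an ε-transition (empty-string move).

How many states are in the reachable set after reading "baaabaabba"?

6

Start: ε-closure({q0}) = {q0, q2, q5, q6}.
Read 'b': {q0, q2, q5, q6} → {q0, q2, q3, q4, q5, q6}.
Read 'a': {q0, q2, q3, q4, q5, q6} → {q0, q1, q2, q3, q5, q6}.
Read 'a': {q0, q1, q2, q3, q5, q6} → {q0, q1, q2, q3, q5, q6}.
Read 'a': {q0, q1, q2, q3, q5, q6} → {q0, q1, q2, q3, q5, q6}.
Read 'b': {q0, q1, q2, q3, q5, q6} → {q0, q2, q3, q4, q5, q6}.
Read 'a': {q0, q2, q3, q4, q5, q6} → {q0, q1, q2, q3, q5, q6}.
Read 'a': {q0, q1, q2, q3, q5, q6} → {q0, q1, q2, q3, q5, q6}.
Read 'b': {q0, q1, q2, q3, q5, q6} → {q0, q2, q3, q4, q5, q6}.
Read 'b': {q0, q2, q3, q4, q5, q6} → {q0, q2, q3, q4, q5, q6}.
Read 'a': {q0, q2, q3, q4, q5, q6} → {q0, q1, q2, q3, q5, q6}.
That set has 6 states.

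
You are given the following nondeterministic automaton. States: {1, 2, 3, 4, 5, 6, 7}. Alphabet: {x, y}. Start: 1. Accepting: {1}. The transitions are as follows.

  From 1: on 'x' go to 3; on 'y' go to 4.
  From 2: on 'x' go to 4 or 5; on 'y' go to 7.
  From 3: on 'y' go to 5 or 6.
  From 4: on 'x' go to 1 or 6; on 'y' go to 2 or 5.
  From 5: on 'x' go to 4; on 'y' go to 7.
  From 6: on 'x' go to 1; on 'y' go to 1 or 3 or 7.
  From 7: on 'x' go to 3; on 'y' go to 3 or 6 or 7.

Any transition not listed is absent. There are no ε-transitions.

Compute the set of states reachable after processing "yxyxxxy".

{5, 6}

Start in {1}.
Read 'y': {1} → {4}.
Read 'x': {4} → {1, 6}.
Read 'y': {1, 6} → {1, 3, 4, 7}.
Read 'x': {1, 3, 4, 7} → {1, 3, 6}.
Read 'x': {1, 3, 6} → {1, 3}.
Read 'x': {1, 3} → {3}.
Read 'y': {3} → {5, 6}.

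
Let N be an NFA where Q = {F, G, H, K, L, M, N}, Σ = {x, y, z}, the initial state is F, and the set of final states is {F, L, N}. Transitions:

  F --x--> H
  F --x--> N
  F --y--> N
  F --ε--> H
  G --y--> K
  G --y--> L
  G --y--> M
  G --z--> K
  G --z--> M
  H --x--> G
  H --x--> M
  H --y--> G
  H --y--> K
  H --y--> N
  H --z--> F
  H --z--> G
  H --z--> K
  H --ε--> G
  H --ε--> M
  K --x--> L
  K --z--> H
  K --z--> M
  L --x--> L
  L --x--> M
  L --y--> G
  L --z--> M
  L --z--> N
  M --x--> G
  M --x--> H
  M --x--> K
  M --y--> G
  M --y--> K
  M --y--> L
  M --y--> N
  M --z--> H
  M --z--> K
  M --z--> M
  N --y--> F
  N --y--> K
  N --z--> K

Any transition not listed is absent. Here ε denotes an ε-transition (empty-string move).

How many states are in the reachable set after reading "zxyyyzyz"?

Start: ε-closure({F}) = {F, G, H, M}.
Read 'z': {F, G, H, M} → {F, G, H, K, M}.
Read 'x': {F, G, H, K, M} → {G, H, K, L, M, N}.
Read 'y': {G, H, K, L, M, N} → {F, G, H, K, L, M, N}.
Read 'y': {F, G, H, K, L, M, N} → {F, G, H, K, L, M, N}.
Read 'y': {F, G, H, K, L, M, N} → {F, G, H, K, L, M, N}.
Read 'z': {F, G, H, K, L, M, N} → {F, G, H, K, M, N}.
Read 'y': {F, G, H, K, M, N} → {F, G, H, K, L, M, N}.
Read 'z': {F, G, H, K, L, M, N} → {F, G, H, K, M, N}.
That set has 6 states.

6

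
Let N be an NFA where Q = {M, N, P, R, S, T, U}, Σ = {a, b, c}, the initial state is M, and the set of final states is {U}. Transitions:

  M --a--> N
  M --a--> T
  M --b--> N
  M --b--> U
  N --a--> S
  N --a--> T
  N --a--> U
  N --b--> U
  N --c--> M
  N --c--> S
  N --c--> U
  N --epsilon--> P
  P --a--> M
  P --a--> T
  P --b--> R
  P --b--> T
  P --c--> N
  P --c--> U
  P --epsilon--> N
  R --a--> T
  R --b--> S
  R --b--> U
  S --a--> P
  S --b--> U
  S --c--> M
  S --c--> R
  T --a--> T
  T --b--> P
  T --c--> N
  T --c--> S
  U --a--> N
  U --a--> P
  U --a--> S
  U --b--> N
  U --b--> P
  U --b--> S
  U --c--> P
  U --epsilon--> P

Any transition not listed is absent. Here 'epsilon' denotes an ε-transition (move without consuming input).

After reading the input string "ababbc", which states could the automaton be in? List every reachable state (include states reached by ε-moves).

Start in {M}.
Read 'a': M→{N, T}; union {N, T}; ε-closure = {N, P, T}.
Read 'b': N→{U}, P→{R, T}, T→{P}; union {P, R, T, U}; ε-closure = {N, P, R, T, U}.
Read 'a': N→{S, T, U}, P→{M, T}, R→{T}, T→{T}, U→{N, P, S}; now {M, N, P, S, T, U}.
Read 'b': M→{N, U}, N→{U}, P→{R, T}, S→{U}, T→{P}, U→{N, P, S}; now {N, P, R, S, T, U}.
Read 'b': N→{U}, P→{R, T}, R→{S, U}, S→{U}, T→{P}, U→{N, P, S}; now {N, P, R, S, T, U}.
Read 'c': N→{M, S, U}, P→{N, U}, R→∅, S→{M, R}, T→{N, S}, U→{P}; now {M, N, P, R, S, U}.

{M, N, P, R, S, U}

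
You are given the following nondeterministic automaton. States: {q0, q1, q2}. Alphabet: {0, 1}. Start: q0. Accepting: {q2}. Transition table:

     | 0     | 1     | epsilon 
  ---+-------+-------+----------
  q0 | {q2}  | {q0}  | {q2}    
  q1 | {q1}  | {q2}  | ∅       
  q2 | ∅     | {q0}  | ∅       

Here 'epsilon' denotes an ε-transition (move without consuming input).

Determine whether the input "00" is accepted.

No

Start: ε-closure({q0}) = {q0, q2}.
Read '0': q0→{q2}, q2→∅; now {q2}.
Read '0': q2→∅; now ∅.
The final set ∅ contains no accepting state.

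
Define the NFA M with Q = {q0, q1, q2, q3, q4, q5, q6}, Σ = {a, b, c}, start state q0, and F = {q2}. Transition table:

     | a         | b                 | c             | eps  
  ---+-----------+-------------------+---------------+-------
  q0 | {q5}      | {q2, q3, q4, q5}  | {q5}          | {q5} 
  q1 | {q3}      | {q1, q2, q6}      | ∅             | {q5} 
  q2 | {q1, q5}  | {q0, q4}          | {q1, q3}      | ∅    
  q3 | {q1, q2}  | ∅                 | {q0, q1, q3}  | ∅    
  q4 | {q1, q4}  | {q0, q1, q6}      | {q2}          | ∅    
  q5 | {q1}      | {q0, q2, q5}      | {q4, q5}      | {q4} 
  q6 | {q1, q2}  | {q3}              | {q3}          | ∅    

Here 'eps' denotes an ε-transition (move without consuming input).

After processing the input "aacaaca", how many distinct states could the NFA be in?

5

Start: ε-closure({q0}) = {q0, q4, q5}.
Read 'a': {q0, q4, q5} → {q1, q4, q5}.
Read 'a': {q1, q4, q5} → {q1, q3, q4, q5}.
Read 'c': {q1, q3, q4, q5} → {q0, q1, q2, q3, q4, q5}.
Read 'a': {q0, q1, q2, q3, q4, q5} → {q1, q2, q3, q4, q5}.
Read 'a': {q1, q2, q3, q4, q5} → {q1, q2, q3, q4, q5}.
Read 'c': {q1, q2, q3, q4, q5} → {q0, q1, q2, q3, q4, q5}.
Read 'a': {q0, q1, q2, q3, q4, q5} → {q1, q2, q3, q4, q5}.
That set has 5 states.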